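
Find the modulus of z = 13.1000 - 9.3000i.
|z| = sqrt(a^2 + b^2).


|z| = sqrt(13.1^2 + (-9.3)^2) = sqrt(171.61 + 86.49) = sqrt(258.1) = 16.0655

|z| = 16.0655


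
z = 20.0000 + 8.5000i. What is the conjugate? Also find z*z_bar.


z_bar = 20.0000 - 8.5000i
z*z_bar = 20^2 + 8.5^2 = 400 + 72.25 = 472.25

z_bar = 20.0000 - 8.5000i, z*z_bar = 472.25


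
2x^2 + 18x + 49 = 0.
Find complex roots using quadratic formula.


disc = 18^2 - 4*2*49 = 324 - 392 = -68
sqrt(|disc|) = sqrt(68) = 8.2462
Real part = -18/(2*2) = -4.5000
Imag part = 8.2462/(2*2) = 2.0616

-4.5000 ± 2.0616i


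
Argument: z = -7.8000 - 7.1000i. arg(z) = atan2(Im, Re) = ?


Re = -7.8, Im = -7.1
arg = atan2(-7.1, -7.8) = -137.6898 degrees

arg(z) = -137.6898 degrees


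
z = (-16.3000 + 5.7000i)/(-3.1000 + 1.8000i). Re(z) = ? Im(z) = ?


Multiply by conjugate: (-16.3000 + 5.7000i)(-3.1000 - 1.8000i) / ((-3.1)^2 + 1.8^2)
Numerator real = -16.3*(-3.1) + 5.7*1.8 = 60.79
Numerator imag = 5.7*(-3.1) - (-16.3)*1.8 = 11.67
Denominator = 12.85
Re(z) = 60.79/12.85 = 4.7307
Im(z) = 11.67/12.85 = 0.9082

Re(z) = 4.7307, Im(z) = 0.9082


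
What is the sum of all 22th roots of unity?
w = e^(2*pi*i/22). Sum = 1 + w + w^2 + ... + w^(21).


The sum of all 22th roots of unity is 0.
Geometric series: (1 - w^22)/(1 - w) = (1-1)/(1-w) = 0 since w^22 = 1, w ≠ 1.
Alternatively: coefficient of z^21 in z^22 - 1 is 0.

0


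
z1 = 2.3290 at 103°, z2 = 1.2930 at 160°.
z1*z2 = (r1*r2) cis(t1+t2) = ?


r = 2.3290 * 1.2930 = 3.0114
theta = 103° + 160° = 263° = 263° (mod 360)

3.0114 cis(263°)


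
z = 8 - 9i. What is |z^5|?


|z| = sqrt(64+81) = sqrt(145) = 12.0416
|z^5| = |z|^5 = (sqrt(145))^5 = 145^2 * sqrt(145) = 21025*sqrt(145)

|z^5| = 21025*sqrt(145) ≈ 253174.5260


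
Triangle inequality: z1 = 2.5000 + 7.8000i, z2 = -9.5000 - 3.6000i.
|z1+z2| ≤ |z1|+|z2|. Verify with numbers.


|z1| = sqrt(2.5^2 + 7.8^2) = sqrt(67.09) = 8.1908
|z2| = sqrt((-9.5)^2 + (-3.6)^2) = sqrt(103.21) = 10.1592
z1+z2 = -7.0000 + 4.2000i
|z1+z2| = sqrt(66.64) = 8.1633
|z1|+|z2| = 8.1908 + 10.1592 = 18.3500

|z1+z2| = 8.1633 ≤ |z1|+|z2| = 18.3500 (verified)


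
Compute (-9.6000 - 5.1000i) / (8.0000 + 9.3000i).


Conjugate of z2 = 8.0000 - 9.3000i
Numerator: (-9.6000 - 5.1000i)(8.0000 - 9.3000i) = -124.2300 + 48.4800i
Denominator: 8^2 + 9.3^2 = 150.49
Result = (-124.2300 + 48.4800i)/150.49

-0.8255 + 0.3221i


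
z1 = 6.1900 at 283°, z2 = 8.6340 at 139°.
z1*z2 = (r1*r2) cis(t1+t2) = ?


r = 6.1900 * 8.6340 = 53.4445
theta = 283° + 139° = 422° = 62° (mod 360)

53.4445 cis(62°)


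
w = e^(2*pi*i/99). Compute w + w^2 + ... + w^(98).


With w = e^(2*pi*i/99), all 99 of the 99th roots of unity w^0 = 1, w, ..., w^(98) sum to 0: 1 + w + ... + w^(98) = (1 - w^99)/(1 - w) = 0 since w^99 = 1, w ≠ 1.
Removing the root 1: w + w^2 + ... + w^(98) = 0 - 1 = -1

Sum = -1


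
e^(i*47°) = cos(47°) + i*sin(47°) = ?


cos(47°) = 0.6820
sin(47°) = 0.7314

e^(i*47°) = 0.6820 + 0.7314i


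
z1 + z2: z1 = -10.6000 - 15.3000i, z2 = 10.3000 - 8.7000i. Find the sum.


Real: -10.6 + 10.3 = -0.3
Imag: -15.3 - 8.7 = -24

-0.3000 - 24.0000i


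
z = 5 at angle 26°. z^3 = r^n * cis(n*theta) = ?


r^3 = 5^3 = 125
n*theta = 3*26° = 78° = 78° (mod 360)
a = 125*cos(78°) = 25.9890
b = 125*sin(78°) = 122.2685

125 cis(78°) = 25.9890 + 122.2685i


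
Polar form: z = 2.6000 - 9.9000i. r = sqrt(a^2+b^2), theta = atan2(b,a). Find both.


r = sqrt(6.76+98.01) = sqrt(104.77) = 10.2357
theta = atan2(-9.9, 2.6) = -75.2849 degrees

r = 10.2357, theta = -75.2849 degrees


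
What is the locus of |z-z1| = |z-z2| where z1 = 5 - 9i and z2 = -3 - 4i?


Equal distances means the locus is the perpendicular bisector of z1 and z2.
Midpoint = ((5+(-3))/2, (-9+(-4))/2) = (1.0000, -6.5000)

Perpendicular bisector through (1.0000, -6.5000)


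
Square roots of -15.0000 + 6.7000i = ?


|z| = sqrt(225+44.89) = 16.4283
sqrt((|z|+a)/2) = sqrt((16.4283+(-15))/2) = sqrt(0.7142) = 0.8451
sqrt((|z|-a)/2) = sqrt((16.4283-(-15))/2) = sqrt(15.7142) = 3.9641

±(0.8451 + 3.9641i) i.e. 0.8451 + 3.9641i and -0.8451 - 3.9641i


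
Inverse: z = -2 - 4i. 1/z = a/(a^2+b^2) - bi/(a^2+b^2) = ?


|z|^2 = 4+16 = 20
1/z = (-2 + 4i)/20

1/z = -0.1000 + 0.2000i


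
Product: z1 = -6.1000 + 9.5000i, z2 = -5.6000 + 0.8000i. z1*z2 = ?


Real = -6.1*(-5.6) - 9.5*0.8 = 34.16 - 7.6 = 26.56
Imag = -6.1*0.8 - (5.6)*9.5 = -4.88 - (53.2) = -58.08

26.5600 - 58.0800i


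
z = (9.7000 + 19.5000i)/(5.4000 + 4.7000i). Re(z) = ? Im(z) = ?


Multiply by conjugate: (9.7000 + 19.5000i)(5.4000 - 4.7000i) / (5.4^2 + 4.7^2)
Numerator real = 9.7*5.4 + 19.5*4.7 = 144.03
Numerator imag = 19.5*5.4 - 9.7*4.7 = 59.71
Denominator = 51.25
Re(z) = 144.03/51.25 = 2.8103
Im(z) = 59.71/51.25 = 1.1651

Re(z) = 2.8103, Im(z) = 1.1651


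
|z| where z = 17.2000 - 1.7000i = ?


|z| = sqrt(17.2^2 + (-1.7)^2) = sqrt(295.84 + 2.89) = sqrt(298.73) = 17.2838

|z| = 17.2838


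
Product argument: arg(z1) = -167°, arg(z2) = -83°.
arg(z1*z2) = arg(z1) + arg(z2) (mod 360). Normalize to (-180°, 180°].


arg(z1*z2) = -167° - 83° = -250°
Normalized to (-180°, 180°]: 110°

110°


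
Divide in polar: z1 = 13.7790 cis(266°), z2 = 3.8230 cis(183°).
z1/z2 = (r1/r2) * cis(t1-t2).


r = 13.7790 / 3.8230 = 3.6042
theta = 266° - 183° = 83° = 83° (mod 360)

3.6042 cis(83°)


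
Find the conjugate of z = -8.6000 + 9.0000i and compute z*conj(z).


z_bar = -8.6000 - 9.0000i
z*z_bar = (-8.6)^2 + 9^2 = 73.96 + 81 = 154.96

z_bar = -8.6000 - 9.0000i, z*z_bar = 154.96


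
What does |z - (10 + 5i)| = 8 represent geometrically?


|z - z0| = r is a circle with center z0 and radius r.
Center = (10, 5), radius = 8

Circle with center (10, 5) and radius 8


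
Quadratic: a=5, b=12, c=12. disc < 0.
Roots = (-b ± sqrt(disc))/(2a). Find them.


disc = 12^2 - 4*5*12 = 144 - 240 = -96
sqrt(|disc|) = sqrt(96) = 9.7980
Real part = -12/(2*5) = -1.2000
Imag part = 9.7980/(2*5) = 0.9798

-1.2000 ± 0.9798i


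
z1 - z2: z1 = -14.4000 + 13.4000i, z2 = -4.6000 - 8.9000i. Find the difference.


Real: -14.4 + 4.6 = -9.8
Imag: 13.4 + 8.9 = 22.3

-9.8000 + 22.3000i


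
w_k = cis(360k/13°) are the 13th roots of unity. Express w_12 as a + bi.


Angle = 360*12/13 = 332.3077°
a = cos(332.3077°) = 0.8855
b = sin(332.3077°) = -0.4647

0.8855 - 0.4647i


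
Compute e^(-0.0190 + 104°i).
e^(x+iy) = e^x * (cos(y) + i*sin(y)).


e^-0.0190 = 0.98118
cos(104°) = -0.24192
sin(104°) = 0.9703
Real = 0.98118*(-0.24192) = -0.2374
Imag = 0.98118*0.9703 = 0.9520

-0.2374 + 0.9520i


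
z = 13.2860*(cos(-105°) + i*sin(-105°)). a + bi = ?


a = 13.2860*cos(-105°) = 13.2860*(-0.25882) = -3.4387
b = 13.2860*sin(-105°) = 13.2860*(-0.96593) = -12.8333

-3.4387 - 12.8333i


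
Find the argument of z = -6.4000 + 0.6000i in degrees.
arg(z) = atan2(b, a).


Re = -6.4, Im = 0.6
arg = atan2(0.6, -6.4) = 174.6442 degrees

arg(z) = 174.6442 degrees


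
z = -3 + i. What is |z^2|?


|z| = sqrt(9+1) = sqrt(10) = 3.1623
|z^2| = |z|^2 = (sqrt(10))^2 = 10

|z^2| = 10


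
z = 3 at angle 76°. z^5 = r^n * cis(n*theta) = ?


r^5 = 3^5 = 243
n*theta = 5*76° = 380° = 20° (mod 360)
a = 243*cos(20°) = 228.3453
b = 243*sin(20°) = 83.1109

243 cis(20°) = 228.3453 + 83.1109i


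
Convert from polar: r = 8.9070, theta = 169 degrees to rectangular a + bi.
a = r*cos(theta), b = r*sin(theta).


a = 8.9070*cos(169°) = 8.9070*(-0.98163) = -8.7434
b = 8.9070*sin(169°) = 8.9070*0.1908 = 1.6995

-8.7434 + 1.6995i


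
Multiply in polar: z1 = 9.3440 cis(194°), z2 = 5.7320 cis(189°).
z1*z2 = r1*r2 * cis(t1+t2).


r = 9.3440 * 5.7320 = 53.5598
theta = 194° + 189° = 383° = 23° (mod 360)

53.5598 cis(23°)


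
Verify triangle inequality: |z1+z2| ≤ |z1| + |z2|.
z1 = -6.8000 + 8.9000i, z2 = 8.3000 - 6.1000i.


|z1| = sqrt((-6.8)^2 + 8.9^2) = sqrt(125.45) = 11.2004
|z2| = sqrt(8.3^2 + (-6.1)^2) = sqrt(106.1) = 10.3005
z1+z2 = 1.5000 + 2.8000i
|z1+z2| = sqrt(10.09) = 3.1765
|z1|+|z2| = 11.2004 + 10.3005 = 21.5009

|z1+z2| = 3.1765 ≤ |z1|+|z2| = 21.5009 (verified)


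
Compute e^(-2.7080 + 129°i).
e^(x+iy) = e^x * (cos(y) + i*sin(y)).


e^-2.7080 = 0.0667
cos(129°) = -0.6293
sin(129°) = 0.7771
Real = 0.0667*(-0.6293) = -0.0420
Imag = 0.0667*0.7771 = 0.0518

-0.0420 + 0.0518i


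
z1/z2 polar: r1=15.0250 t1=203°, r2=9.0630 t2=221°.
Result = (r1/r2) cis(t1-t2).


r = 15.0250 / 9.0630 = 1.6578
theta = 203° - 221° = -18° = 342° (mod 360)

1.6578 cis(342°)


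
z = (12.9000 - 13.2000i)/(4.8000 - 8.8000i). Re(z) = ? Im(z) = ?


Multiply by conjugate: (12.9000 - 13.2000i)(4.8000 + 8.8000i) / (4.8^2 + (-8.8)^2)
Numerator real = 12.9*4.8 - (13.2)*(-8.8) = 178.08
Numerator imag = -13.2*4.8 - 12.9*(-8.8) = 50.16
Denominator = 100.48
Re(z) = 178.08/100.48 = 1.7723
Im(z) = 50.16/100.48 = 0.4992

Re(z) = 1.7723, Im(z) = 0.4992


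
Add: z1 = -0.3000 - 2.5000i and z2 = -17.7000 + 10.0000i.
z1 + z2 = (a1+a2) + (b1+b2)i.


Real: -0.3 - 17.7 = -18
Imag: -2.5 + 10 = 7.5

-18.0000 + 7.5000i


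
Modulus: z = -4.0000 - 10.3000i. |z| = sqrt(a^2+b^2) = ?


|z| = sqrt((-4)^2 + (-10.3)^2) = sqrt(16 + 106.09) = sqrt(122.09) = 11.0494

|z| = 11.0494


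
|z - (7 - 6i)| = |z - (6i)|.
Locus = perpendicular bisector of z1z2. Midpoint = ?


Equal distances means the locus is the perpendicular bisector of z1 and z2.
Midpoint = ((7+0)/2, (-6+6)/2) = (3.5000, 0)

Perpendicular bisector through (3.5000, 0)


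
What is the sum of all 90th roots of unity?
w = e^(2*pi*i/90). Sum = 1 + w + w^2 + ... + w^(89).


The sum of all 90th roots of unity is 0.
Geometric series: (1 - w^90)/(1 - w) = (1-1)/(1-w) = 0 since w^90 = 1, w ≠ 1.
Alternatively: coefficient of z^89 in z^90 - 1 is 0.

0


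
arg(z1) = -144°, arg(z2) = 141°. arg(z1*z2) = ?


arg(z1*z2) = -144° + 141° = -3°
Normalized to (-180°, 180°]: -3°

-3°


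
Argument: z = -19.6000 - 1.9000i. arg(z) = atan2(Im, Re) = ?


Re = -19.6, Im = -1.9
arg = atan2(-1.9, -19.6) = -174.4631 degrees

arg(z) = -174.4631 degrees


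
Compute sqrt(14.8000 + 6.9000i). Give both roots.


|z| = sqrt(219.04+47.61) = 16.3294
sqrt((|z|+a)/2) = sqrt((16.3294+14.8)/2) = sqrt(15.5647) = 3.9452
sqrt((|z|-a)/2) = sqrt((16.3294-14.8)/2) = sqrt(0.7647) = 0.8745

±(3.9452 + 0.8745i) i.e. 3.9452 + 0.8745i and -3.9452 - 0.8745i


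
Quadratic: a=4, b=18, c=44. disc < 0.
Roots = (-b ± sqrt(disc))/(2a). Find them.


disc = 18^2 - 4*4*44 = 324 - 704 = -380
sqrt(|disc|) = sqrt(380) = 19.4936
Real part = -18/(2*4) = -2.2500
Imag part = 19.4936/(2*4) = 2.4367

-2.2500 ± 2.4367i


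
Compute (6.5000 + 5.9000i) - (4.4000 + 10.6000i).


Real: 6.5 - 4.4 = 2.1
Imag: 5.9 - 10.6 = -4.7

2.1000 - 4.7000i


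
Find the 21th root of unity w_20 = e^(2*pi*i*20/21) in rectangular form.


Angle = 360*20/21 = 342.8571°
a = cos(342.8571°) = 0.9556
b = sin(342.8571°) = -0.2948

0.9556 - 0.2948i


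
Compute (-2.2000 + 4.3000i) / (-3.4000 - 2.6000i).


Conjugate of z2 = -3.4000 + 2.6000i
Numerator: (-2.2000 + 4.3000i)(-3.4000 + 2.6000i) = -3.7000 - 20.3400i
Denominator: (-3.4)^2 + (-2.6)^2 = 18.32
Result = (-3.7000 - 20.3400i)/18.32

-0.2020 - 1.1103i


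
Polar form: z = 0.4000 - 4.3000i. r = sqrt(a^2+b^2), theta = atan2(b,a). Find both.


r = sqrt(0.16+18.49) = sqrt(18.65) = 4.3186
theta = atan2(-4.3, 0.4) = -84.6855 degrees

r = 4.3186, theta = -84.6855 degrees


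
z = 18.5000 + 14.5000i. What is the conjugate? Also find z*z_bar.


z_bar = 18.5000 - 14.5000i
z*z_bar = 18.5^2 + 14.5^2 = 342.25 + 210.25 = 552.5

z_bar = 18.5000 - 14.5000i, z*z_bar = 552.5


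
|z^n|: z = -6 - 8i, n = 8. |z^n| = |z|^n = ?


|z| = sqrt(36+64) = sqrt(100) = 10
|z^8| = |z|^8 = 10^8 = 100000000

|z^8| = 100000000


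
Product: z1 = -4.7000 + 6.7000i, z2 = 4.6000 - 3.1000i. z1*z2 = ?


Real = -4.7*4.6 - 6.7*(-3.1) = -21.62 - (-20.77) = -0.85
Imag = -4.7*(-3.1) + 4.6*6.7 = 14.57 + 30.82 = 45.39

-0.8500 + 45.3900i


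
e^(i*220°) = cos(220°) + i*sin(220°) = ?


cos(220°) = -0.7660
sin(220°) = -0.6428

e^(i*220°) = -0.7660 - 0.6428i


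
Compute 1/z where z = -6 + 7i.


|z|^2 = 36+49 = 85
1/z = (-6 - 7i)/85

1/z = -0.0706 - 0.0824i


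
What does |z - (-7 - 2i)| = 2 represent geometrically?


|z - z0| = r is a circle with center z0 and radius r.
Center = (-7, -2), radius = 2

Circle with center (-7, -2) and radius 2


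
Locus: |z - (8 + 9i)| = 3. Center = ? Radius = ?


|z - z0| = r is a circle with center z0 and radius r.
Center = (8, 9), radius = 3

Circle with center (8, 9) and radius 3


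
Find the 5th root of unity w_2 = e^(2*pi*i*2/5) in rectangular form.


Angle = 360*2/5 = 144°
a = cos(144°) = -0.8090
b = sin(144°) = 0.5878

-0.8090 + 0.5878i


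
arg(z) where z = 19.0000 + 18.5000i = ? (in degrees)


Re = 19, Im = 18.5
arg = atan2(18.5, 19) = 44.2361 degrees

arg(z) = 44.2361 degrees


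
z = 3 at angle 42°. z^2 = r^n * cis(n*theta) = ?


r^2 = 3^2 = 9
n*theta = 2*42° = 84° = 84° (mod 360)
a = 9*cos(84°) = 0.9408
b = 9*sin(84°) = 8.9507

9 cis(84°) = 0.9408 + 8.9507i


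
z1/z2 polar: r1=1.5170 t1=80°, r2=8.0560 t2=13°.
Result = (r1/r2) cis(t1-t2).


r = 1.5170 / 8.0560 = 0.1883
theta = 80° - 13° = 67° = 67° (mod 360)

0.1883 cis(67°)


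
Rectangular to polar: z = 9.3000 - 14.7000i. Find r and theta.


r = sqrt(86.49+216.09) = sqrt(302.58) = 17.3948
theta = atan2(-14.7, 9.3) = -57.6804 degrees

r = 17.3948, theta = -57.6804 degrees


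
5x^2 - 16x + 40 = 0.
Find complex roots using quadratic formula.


disc = (-16)^2 - 4*5*40 = 256 - 800 = -544
sqrt(|disc|) = sqrt(544) = 23.3238
Real part = 16/(2*5) = 1.6000
Imag part = 23.3238/(2*5) = 2.3324

1.6000 ± 2.3324i


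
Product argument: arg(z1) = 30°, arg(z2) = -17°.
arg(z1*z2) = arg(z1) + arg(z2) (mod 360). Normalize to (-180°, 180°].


arg(z1*z2) = 30° - 17° = 13°
Normalized to (-180°, 180°]: 13°

13°


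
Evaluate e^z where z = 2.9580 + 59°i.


e^2.9580 = 19.2594
cos(59°) = 0.515038
sin(59°) = 0.857167
Real = 19.2594*0.515038 = 9.9193
Imag = 19.2594*0.857167 = 16.5085

9.9193 + 16.5085i


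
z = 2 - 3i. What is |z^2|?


|z| = sqrt(4+9) = sqrt(13) = 3.6056
|z^2| = |z|^2 = (sqrt(13))^2 = 13

|z^2| = 13


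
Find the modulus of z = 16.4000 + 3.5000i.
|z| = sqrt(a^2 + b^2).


|z| = sqrt(16.4^2 + 3.5^2) = sqrt(268.96 + 12.25) = sqrt(281.21) = 16.7693

|z| = 16.7693


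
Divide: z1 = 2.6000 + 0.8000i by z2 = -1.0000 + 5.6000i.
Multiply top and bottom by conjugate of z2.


Conjugate of z2 = -1.0000 - 5.6000i
Numerator: (2.6000 + 0.8000i)(-1.0000 - 5.6000i) = 1.8800 - 15.3600i
Denominator: (-1)^2 + 5.6^2 = 32.36
Result = (1.8800 - 15.3600i)/32.36

0.0581 - 0.4747i


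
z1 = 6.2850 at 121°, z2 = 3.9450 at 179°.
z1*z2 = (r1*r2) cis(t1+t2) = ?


r = 6.2850 * 3.9450 = 24.7943
theta = 121° + 179° = 300° = 300° (mod 360)

24.7943 cis(300°)


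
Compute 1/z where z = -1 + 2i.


|z|^2 = 1+4 = 5
1/z = (-1 - 2i)/5

1/z = -0.2000 - 0.4000i


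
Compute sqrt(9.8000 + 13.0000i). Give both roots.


|z| = sqrt(96.04+169) = 16.2800
sqrt((|z|+a)/2) = sqrt((16.2800+9.8)/2) = sqrt(13.0400) = 3.6111
sqrt((|z|-a)/2) = sqrt((16.2800-9.8)/2) = sqrt(3.2400) = 1.8000

±(3.6111 + 1.8000i) i.e. 3.6111 + 1.8000i and -3.6111 - 1.8000i


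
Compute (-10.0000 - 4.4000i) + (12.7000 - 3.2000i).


Real: -10 + 12.7 = 2.7
Imag: -4.4 - 3.2 = -7.6

2.7000 - 7.6000i


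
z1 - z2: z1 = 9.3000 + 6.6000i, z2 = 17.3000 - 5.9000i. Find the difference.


Real: 9.3 - 17.3 = -8
Imag: 6.6 + 5.9 = 12.5

-8.0000 + 12.5000i


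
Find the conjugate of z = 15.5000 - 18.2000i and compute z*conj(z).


z_bar = 15.5000 + 18.2000i
z*z_bar = 15.5^2 + (-18.2)^2 = 240.25 + 331.24 = 571.49

z_bar = 15.5000 + 18.2000i, z*z_bar = 571.49


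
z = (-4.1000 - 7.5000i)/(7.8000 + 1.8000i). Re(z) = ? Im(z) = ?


Multiply by conjugate: (-4.1000 - 7.5000i)(7.8000 - 1.8000i) / (7.8^2 + 1.8^2)
Numerator real = -4.1*7.8 - (7.5)*1.8 = -45.48
Numerator imag = -7.5*7.8 - (-4.1)*1.8 = -51.12
Denominator = 64.08
Re(z) = -45.48/64.08 = -0.7097
Im(z) = -51.12/64.08 = -0.7978

Re(z) = -0.7097, Im(z) = -0.7978


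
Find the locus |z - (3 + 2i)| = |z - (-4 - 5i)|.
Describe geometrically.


Equal distances means the locus is the perpendicular bisector of z1 and z2.
Midpoint = ((3+(-4))/2, (2+(-5))/2) = (-0.5000, -1.5000)

Perpendicular bisector through (-0.5000, -1.5000)


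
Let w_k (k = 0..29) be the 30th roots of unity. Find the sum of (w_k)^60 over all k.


The roots are w_k = w^k with w = e^(2*pi*i/30), and (w^k)^60 = (w^60)^k.
So S = 1 + u + u^2 + ... + u^(29) with u = w^60.
60 = 2*30 + 0, so 60 is a multiple of 30 and u = (w^30)^2 = 1.
Every one of the 30 terms equals 1: S = 30

S = 30


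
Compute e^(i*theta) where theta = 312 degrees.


cos(312°) = 0.6691
sin(312°) = -0.7431

e^(i*312°) = 0.6691 - 0.7431i


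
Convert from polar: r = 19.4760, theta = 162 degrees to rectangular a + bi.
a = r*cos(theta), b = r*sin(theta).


a = 19.4760*cos(162°) = 19.4760*(-0.95106) = -18.5228
b = 19.4760*sin(162°) = 19.4760*0.309017 = 6.0184

-18.5228 + 6.0184i


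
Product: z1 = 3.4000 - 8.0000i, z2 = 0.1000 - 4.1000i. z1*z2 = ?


Real = 3.4*0.1 - (-8)*(-4.1) = 0.34 - 32.8 = -32.46
Imag = 3.4*(-4.1) + 0.1*(-8) = -13.94 - (0.8) = -14.74

-32.4600 - 14.7400i


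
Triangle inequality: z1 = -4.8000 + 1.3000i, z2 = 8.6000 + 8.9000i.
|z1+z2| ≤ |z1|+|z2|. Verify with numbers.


|z1| = sqrt((-4.8)^2 + 1.3^2) = sqrt(24.73) = 4.9729
|z2| = sqrt(8.6^2 + 8.9^2) = sqrt(153.17) = 12.3762
z1+z2 = 3.8000 + 10.2000i
|z1+z2| = sqrt(118.48) = 10.8849
|z1|+|z2| = 4.9729 + 12.3762 = 17.3491

|z1+z2| = 10.8849 ≤ |z1|+|z2| = 17.3491 (verified)


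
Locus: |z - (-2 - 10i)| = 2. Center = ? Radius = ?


|z - z0| = r is a circle with center z0 and radius r.
Center = (-2, -10), radius = 2

Circle with center (-2, -10) and radius 2


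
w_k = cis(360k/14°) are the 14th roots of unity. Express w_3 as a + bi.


Angle = 360*3/14 = 77.1429°
a = cos(77.1429°) = 0.2225
b = sin(77.1429°) = 0.9749

0.2225 + 0.9749i


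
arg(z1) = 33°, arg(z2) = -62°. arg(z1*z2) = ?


arg(z1*z2) = 33° - 62° = -29°
Normalized to (-180°, 180°]: -29°

-29°


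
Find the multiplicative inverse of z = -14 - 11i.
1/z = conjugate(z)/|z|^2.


|z|^2 = 196+121 = 317
1/z = (-14 + 11i)/317

1/z = -0.0442 + 0.0347i


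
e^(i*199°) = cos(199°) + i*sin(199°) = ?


cos(199°) = -0.9455
sin(199°) = -0.3256

e^(i*199°) = -0.9455 - 0.3256i


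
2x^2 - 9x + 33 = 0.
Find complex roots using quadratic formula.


disc = (-9)^2 - 4*2*33 = 81 - 264 = -183
sqrt(|disc|) = sqrt(183) = 13.5277
Real part = 9/(2*2) = 2.2500
Imag part = 13.5277/(2*2) = 3.3819

2.2500 ± 3.3819i


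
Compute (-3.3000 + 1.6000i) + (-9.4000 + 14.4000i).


Real: -3.3 - 9.4 = -12.7
Imag: 1.6 + 14.4 = 16

-12.7000 + 16.0000i


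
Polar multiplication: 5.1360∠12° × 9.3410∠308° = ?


r = 5.1360 * 9.3410 = 47.9754
theta = 12° + 308° = 320° = 320° (mod 360)

47.9754 cis(320°)


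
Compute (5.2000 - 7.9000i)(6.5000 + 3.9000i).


Real = 5.2*6.5 - (-7.9)*3.9 = 33.8 - (-30.81) = 64.61
Imag = 5.2*3.9 + 6.5*(-7.9) = 20.28 - (51.35) = -31.07

64.6100 - 31.0700i


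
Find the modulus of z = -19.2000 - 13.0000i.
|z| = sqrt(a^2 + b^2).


|z| = sqrt((-19.2)^2 + (-13)^2) = sqrt(368.64 + 169) = sqrt(537.64) = 23.1871

|z| = 23.1871


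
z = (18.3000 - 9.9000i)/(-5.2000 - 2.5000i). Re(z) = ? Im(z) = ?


Multiply by conjugate: (18.3000 - 9.9000i)(-5.2000 + 2.5000i) / ((-5.2)^2 + (-2.5)^2)
Numerator real = 18.3*(-5.2) - (9.9)*(-2.5) = -70.41
Numerator imag = -9.9*(-5.2) - 18.3*(-2.5) = 97.23
Denominator = 33.29
Re(z) = -70.41/33.29 = -2.1150
Im(z) = 97.23/33.29 = 2.9207

Re(z) = -2.1150, Im(z) = 2.9207


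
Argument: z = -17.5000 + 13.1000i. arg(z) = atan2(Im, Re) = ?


Re = -17.5, Im = 13.1
arg = atan2(13.1, -17.5) = 143.1825 degrees

arg(z) = 143.1825 degrees


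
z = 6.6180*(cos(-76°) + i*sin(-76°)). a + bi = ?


a = 6.6180*cos(-76°) = 6.6180*0.24192 = 1.6010
b = 6.6180*sin(-76°) = 6.6180*(-0.9703) = -6.4214

1.6010 - 6.4214i


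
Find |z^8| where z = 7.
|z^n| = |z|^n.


|z| = sqrt(49+0) = sqrt(49) = 7
|z^8| = |z|^8 = 7^8 = 5764801

|z^8| = 5764801


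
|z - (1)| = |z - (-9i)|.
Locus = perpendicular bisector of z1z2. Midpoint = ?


Equal distances means the locus is the perpendicular bisector of z1 and z2.
Midpoint = ((1+0)/2, (0+(-9))/2) = (0.5000, -4.5000)

Perpendicular bisector through (0.5000, -4.5000)


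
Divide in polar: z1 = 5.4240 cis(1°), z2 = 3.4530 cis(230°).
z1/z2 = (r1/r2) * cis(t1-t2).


r = 5.4240 / 3.4530 = 1.5708
theta = 1° - 230° = -229° = 131° (mod 360)

1.5708 cis(131°)


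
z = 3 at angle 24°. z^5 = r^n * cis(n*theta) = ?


r^5 = 3^5 = 243
n*theta = 5*24° = 120° = 120° (mod 360)
a = 243*cos(120°) = -121.5000
b = 243*sin(120°) = 210.4442

243 cis(120°) = -121.5000 + 210.4442i


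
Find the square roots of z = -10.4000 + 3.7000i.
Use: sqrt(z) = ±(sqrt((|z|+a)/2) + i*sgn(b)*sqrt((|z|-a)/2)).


|z| = sqrt(108.16+13.69) = 11.0386
sqrt((|z|+a)/2) = sqrt((11.0386+(-10.4))/2) = sqrt(0.3193) = 0.5651
sqrt((|z|-a)/2) = sqrt((11.0386-(-10.4))/2) = sqrt(10.7193) = 3.2740

±(0.5651 + 3.2740i) i.e. 0.5651 + 3.2740i and -0.5651 - 3.2740i


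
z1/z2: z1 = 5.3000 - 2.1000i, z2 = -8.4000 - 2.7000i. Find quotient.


Conjugate of z2 = -8.4000 + 2.7000i
Numerator: (5.3000 - 2.1000i)(-8.4000 + 2.7000i) = -38.8500 + 31.9500i
Denominator: (-8.4)^2 + (-2.7)^2 = 77.85
Result = (-38.8500 + 31.9500i)/77.85

-0.4990 + 0.4104i


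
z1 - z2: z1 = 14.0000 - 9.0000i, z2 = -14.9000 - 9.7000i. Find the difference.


Real: 14 + 14.9 = 28.9
Imag: -9 + 9.7 = 0.7

28.9000 + 0.7000i


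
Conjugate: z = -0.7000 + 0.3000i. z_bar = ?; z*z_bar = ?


z_bar = -0.7000 - 0.3000i
z*z_bar = (-0.7)^2 + 0.3^2 = 0.49 + 0.09 = 0.58

z_bar = -0.7000 - 0.3000i, z*z_bar = 0.58


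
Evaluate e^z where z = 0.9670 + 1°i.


e^0.9670 = 2.6300
cos(1°) = 0.99985
sin(1°) = 0.01745
Real = 2.6300*0.99985 = 2.6296
Imag = 2.6300*0.01745 = 0.0459

2.6296 + 0.0459i


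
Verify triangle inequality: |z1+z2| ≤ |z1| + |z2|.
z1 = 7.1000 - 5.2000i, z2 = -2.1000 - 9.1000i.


|z1| = sqrt(7.1^2 + (-5.2)^2) = sqrt(77.45) = 8.8006
|z2| = sqrt((-2.1)^2 + (-9.1)^2) = sqrt(87.22) = 9.3392
z1+z2 = 5.0000 - 14.3000i
|z1+z2| = sqrt(229.49) = 15.1489
|z1|+|z2| = 8.8006 + 9.3392 = 18.1398

|z1+z2| = 15.1489 ≤ |z1|+|z2| = 18.1398 (verified)


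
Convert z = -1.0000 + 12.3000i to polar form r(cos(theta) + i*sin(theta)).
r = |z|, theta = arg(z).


r = sqrt(1+151.29) = sqrt(152.29) = 12.3406
theta = atan2(12.3, -1) = 94.6480 degrees

r = 12.3406, theta = 94.6480 degrees


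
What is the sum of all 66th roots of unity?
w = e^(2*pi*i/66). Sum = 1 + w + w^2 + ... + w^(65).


The sum of all 66th roots of unity is 0.
Geometric series: (1 - w^66)/(1 - w) = (1-1)/(1-w) = 0 since w^66 = 1, w ≠ 1.
Alternatively: coefficient of z^65 in z^66 - 1 is 0.

0


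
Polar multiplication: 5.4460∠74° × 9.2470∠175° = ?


r = 5.4460 * 9.2470 = 50.3592
theta = 74° + 175° = 249° = 249° (mod 360)

50.3592 cis(249°)


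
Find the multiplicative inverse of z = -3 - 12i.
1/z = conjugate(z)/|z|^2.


|z|^2 = 9+144 = 153
1/z = (-3 + 12i)/153

1/z = -0.0196 + 0.0784i


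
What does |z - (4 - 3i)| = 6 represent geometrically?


|z - z0| = r is a circle with center z0 and radius r.
Center = (4, -3), radius = 6

Circle with center (4, -3) and radius 6


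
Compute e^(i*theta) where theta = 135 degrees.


cos(135°) = -0.7071
sin(135°) = 0.7071

e^(i*135°) = -0.7071 + 0.7071i


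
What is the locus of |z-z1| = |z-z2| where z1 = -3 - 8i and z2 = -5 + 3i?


Equal distances means the locus is the perpendicular bisector of z1 and z2.
Midpoint = ((-3+(-5))/2, (-8+3)/2) = (-4.0000, -2.5000)

Perpendicular bisector through (-4.0000, -2.5000)


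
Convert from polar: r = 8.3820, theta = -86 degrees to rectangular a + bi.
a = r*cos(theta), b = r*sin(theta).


a = 8.3820*cos(-86°) = 8.3820*0.06976 = 0.5847
b = 8.3820*sin(-86°) = 8.3820*(-0.997564) = -8.3616

0.5847 - 8.3616i


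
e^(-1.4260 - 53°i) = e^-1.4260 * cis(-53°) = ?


e^-1.4260 = 0.2403
cos(-53°) = 0.6018
sin(-53°) = -0.7986
Real = 0.2403*0.6018 = 0.1446
Imag = 0.2403*(-0.7986) = -0.1919

0.1446 - 0.1919i


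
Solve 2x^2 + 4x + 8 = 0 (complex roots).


disc = 4^2 - 4*2*8 = 16 - 64 = -48
sqrt(|disc|) = sqrt(48) = 6.9282
Real part = -4/(2*2) = -1.0000
Imag part = 6.9282/(2*2) = 1.7321

-1.0000 ± 1.7321i


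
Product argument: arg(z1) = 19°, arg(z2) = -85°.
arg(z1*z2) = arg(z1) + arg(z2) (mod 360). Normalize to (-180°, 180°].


arg(z1*z2) = 19° - 85° = -66°
Normalized to (-180°, 180°]: -66°

-66°


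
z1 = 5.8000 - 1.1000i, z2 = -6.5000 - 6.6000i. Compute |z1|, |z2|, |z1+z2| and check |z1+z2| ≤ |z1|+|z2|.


|z1| = sqrt(5.8^2 + (-1.1)^2) = sqrt(34.85) = 5.9034
|z2| = sqrt((-6.5)^2 + (-6.6)^2) = sqrt(85.81) = 9.2634
z1+z2 = -0.7000 - 7.7000i
|z1+z2| = sqrt(59.78) = 7.7318
|z1|+|z2| = 5.9034 + 9.2634 = 15.1668

|z1+z2| = 7.7318 ≤ |z1|+|z2| = 15.1668 (verified)


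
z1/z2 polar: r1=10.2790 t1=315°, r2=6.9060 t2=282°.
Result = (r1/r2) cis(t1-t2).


r = 10.2790 / 6.9060 = 1.4884
theta = 315° - 282° = 33° = 33° (mod 360)

1.4884 cis(33°)


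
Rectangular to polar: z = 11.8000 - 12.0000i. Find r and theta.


r = sqrt(139.24+144) = sqrt(283.24) = 16.8297
theta = atan2(-12, 11.8) = -45.4815 degrees

r = 16.8297, theta = -45.4815 degrees


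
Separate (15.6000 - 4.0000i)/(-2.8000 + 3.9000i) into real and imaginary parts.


Multiply by conjugate: (15.6000 - 4.0000i)(-2.8000 - 3.9000i) / ((-2.8)^2 + 3.9^2)
Numerator real = 15.6*(-2.8) - (4)*3.9 = -59.28
Numerator imag = -4*(-2.8) - 15.6*3.9 = -49.64
Denominator = 23.05
Re(z) = -59.28/23.05 = -2.5718
Im(z) = -49.64/23.05 = -2.1536

Re(z) = -2.5718, Im(z) = -2.1536


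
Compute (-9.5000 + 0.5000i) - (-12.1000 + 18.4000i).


Real: -9.5 + 12.1 = 2.6
Imag: 0.5 - 18.4 = -17.9

2.6000 - 17.9000i


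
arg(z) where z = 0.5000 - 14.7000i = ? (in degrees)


Re = 0.5, Im = -14.7
arg = atan2(-14.7, 0.5) = -88.0519 degrees

arg(z) = -88.0519 degrees


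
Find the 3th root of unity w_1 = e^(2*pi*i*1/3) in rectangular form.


Angle = 360*1/3 = 120°
a = cos(120°) = -0.5000
b = sin(120°) = 0.8660

-0.5000 + 0.8660i


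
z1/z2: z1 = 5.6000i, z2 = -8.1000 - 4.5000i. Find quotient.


Conjugate of z2 = -8.1000 + 4.5000i
Numerator: (5.6000i)(-8.1000 + 4.5000i) = -25.2000 - 45.3600i
Denominator: (-8.1)^2 + (-4.5)^2 = 85.86
Result = (-25.2000 - 45.3600i)/85.86

-0.2935 - 0.5283i


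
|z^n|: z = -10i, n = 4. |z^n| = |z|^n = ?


|z| = sqrt(0+100) = sqrt(100) = 10
|z^4| = |z|^4 = 10^4 = 10000

|z^4| = 10000


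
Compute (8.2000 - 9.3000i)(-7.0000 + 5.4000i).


Real = 8.2*(-7) - (-9.3)*5.4 = -57.4 - (-50.22) = -7.18
Imag = 8.2*5.4 - (7)*(-9.3) = 44.28 + 65.1 = 109.38

-7.1800 + 109.3800i


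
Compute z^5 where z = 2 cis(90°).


r^5 = 2^5 = 32
n*theta = 5*90° = 450° = 90° (mod 360)
a = 32*cos(90°) = 0
b = 32*sin(90°) = 32.0000

32 cis(90°) = 0 + 32.0000i


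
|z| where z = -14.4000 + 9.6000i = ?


|z| = sqrt((-14.4)^2 + 9.6^2) = sqrt(207.36 + 92.16) = sqrt(299.52) = 17.3066

|z| = 17.3066


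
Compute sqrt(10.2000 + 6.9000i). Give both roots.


|z| = sqrt(104.04+47.61) = 12.3146
sqrt((|z|+a)/2) = sqrt((12.3146+10.2)/2) = sqrt(11.2573) = 3.3552
sqrt((|z|-a)/2) = sqrt((12.3146-10.2)/2) = sqrt(1.0573) = 1.0283

±(3.3552 + 1.0283i) i.e. 3.3552 + 1.0283i and -3.3552 - 1.0283i


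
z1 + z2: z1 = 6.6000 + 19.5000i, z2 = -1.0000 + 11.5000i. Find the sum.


Real: 6.6 - 1 = 5.6
Imag: 19.5 + 11.5 = 31

5.6000 + 31.0000i


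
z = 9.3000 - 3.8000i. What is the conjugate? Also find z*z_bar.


z_bar = 9.3000 + 3.8000i
z*z_bar = 9.3^2 + (-3.8)^2 = 86.49 + 14.44 = 100.93

z_bar = 9.3000 + 3.8000i, z*z_bar = 100.93


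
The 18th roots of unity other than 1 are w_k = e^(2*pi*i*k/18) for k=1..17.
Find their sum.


With w = e^(2*pi*i/18), all 18 of the 18th roots of unity w^0 = 1, w, ..., w^(17) sum to 0: 1 + w + ... + w^(17) = (1 - w^18)/(1 - w) = 0 since w^18 = 1, w ≠ 1.
Removing the root 1: w + w^2 + ... + w^(17) = 0 - 1 = -1

Sum = -1


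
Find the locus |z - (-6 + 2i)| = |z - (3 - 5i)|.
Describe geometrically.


Equal distances means the locus is the perpendicular bisector of z1 and z2.
Midpoint = ((-6+3)/2, (2+(-5))/2) = (-1.5000, -1.5000)

Perpendicular bisector through (-1.5000, -1.5000)


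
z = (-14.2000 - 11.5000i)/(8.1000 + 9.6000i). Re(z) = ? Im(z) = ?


Multiply by conjugate: (-14.2000 - 11.5000i)(8.1000 - 9.6000i) / (8.1^2 + 9.6^2)
Numerator real = -14.2*8.1 - (11.5)*9.6 = -225.42
Numerator imag = -11.5*8.1 - (-14.2)*9.6 = 43.17
Denominator = 157.77
Re(z) = -225.42/157.77 = -1.4288
Im(z) = 43.17/157.77 = 0.2736

Re(z) = -1.4288, Im(z) = 0.2736


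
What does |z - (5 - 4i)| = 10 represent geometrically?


|z - z0| = r is a circle with center z0 and radius r.
Center = (5, -4), radius = 10

Circle with center (5, -4) and radius 10


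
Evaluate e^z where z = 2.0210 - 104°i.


e^2.0210 = 7.54587
cos(-104°) = -0.24192
sin(-104°) = -0.970296
Real = 7.54587*(-0.24192) = -1.8255
Imag = 7.54587*(-0.970296) = -7.3217

-1.8255 - 7.3217i


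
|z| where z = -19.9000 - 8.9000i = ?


|z| = sqrt((-19.9)^2 + (-8.9)^2) = sqrt(396.01 + 79.21) = sqrt(475.22) = 21.7995

|z| = 21.7995


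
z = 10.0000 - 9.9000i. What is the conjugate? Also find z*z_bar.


z_bar = 10.0000 + 9.9000i
z*z_bar = 10^2 + (-9.9)^2 = 100 + 98.01 = 198.01

z_bar = 10.0000 + 9.9000i, z*z_bar = 198.01


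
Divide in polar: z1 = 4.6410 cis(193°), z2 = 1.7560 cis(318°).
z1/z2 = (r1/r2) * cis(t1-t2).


r = 4.6410 / 1.7560 = 2.6429
theta = 193° - 318° = -125° = 235° (mod 360)

2.6429 cis(235°)


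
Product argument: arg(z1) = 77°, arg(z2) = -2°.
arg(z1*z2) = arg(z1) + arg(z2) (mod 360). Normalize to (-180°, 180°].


arg(z1*z2) = 77° - 2° = 75°
Normalized to (-180°, 180°]: 75°

75°


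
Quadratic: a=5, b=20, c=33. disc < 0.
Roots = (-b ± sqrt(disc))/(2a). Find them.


disc = 20^2 - 4*5*33 = 400 - 660 = -260
sqrt(|disc|) = sqrt(260) = 16.1245
Real part = -20/(2*5) = -2.0000
Imag part = 16.1245/(2*5) = 1.6125

-2.0000 ± 1.6125i


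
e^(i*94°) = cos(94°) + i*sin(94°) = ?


cos(94°) = -0.0698
sin(94°) = 0.9976

e^(i*94°) = -0.0698 + 0.9976i


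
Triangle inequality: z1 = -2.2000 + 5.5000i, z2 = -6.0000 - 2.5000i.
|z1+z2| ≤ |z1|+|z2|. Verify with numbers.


|z1| = sqrt((-2.2)^2 + 5.5^2) = sqrt(35.09) = 5.9237
|z2| = sqrt((-6)^2 + (-2.5)^2) = sqrt(42.25) = 6.5000
z1+z2 = -8.2000 + 3.0000i
|z1+z2| = sqrt(76.24) = 8.7316
|z1|+|z2| = 5.9237 + 6.5000 = 12.4237

|z1+z2| = 8.7316 ≤ |z1|+|z2| = 12.4237 (verified)


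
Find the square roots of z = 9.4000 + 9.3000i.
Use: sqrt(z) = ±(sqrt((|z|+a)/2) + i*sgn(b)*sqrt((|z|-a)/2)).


|z| = sqrt(88.36+86.49) = 13.2231
sqrt((|z|+a)/2) = sqrt((13.2231+9.4)/2) = sqrt(11.3115) = 3.3633
sqrt((|z|-a)/2) = sqrt((13.2231-9.4)/2) = sqrt(1.9115) = 1.3826

±(3.3633 + 1.3826i) i.e. 3.3633 + 1.3826i and -3.3633 - 1.3826i


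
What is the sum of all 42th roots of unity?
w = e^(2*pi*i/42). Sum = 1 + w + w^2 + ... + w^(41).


The sum of all 42th roots of unity is 0.
Geometric series: (1 - w^42)/(1 - w) = (1-1)/(1-w) = 0 since w^42 = 1, w ≠ 1.
Alternatively: coefficient of z^41 in z^42 - 1 is 0.

0


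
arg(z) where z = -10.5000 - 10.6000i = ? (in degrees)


Re = -10.5, Im = -10.6
arg = atan2(-10.6, -10.5) = -134.7285 degrees

arg(z) = -134.7285 degrees


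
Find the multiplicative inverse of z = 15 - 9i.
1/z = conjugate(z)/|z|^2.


|z|^2 = 225+81 = 306
1/z = (15 + 9i)/306

1/z = 0.0490 + 0.0294i


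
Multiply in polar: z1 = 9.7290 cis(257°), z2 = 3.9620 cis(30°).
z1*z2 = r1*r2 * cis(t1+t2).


r = 9.7290 * 3.9620 = 38.5463
theta = 257° + 30° = 287° = 287° (mod 360)

38.5463 cis(287°)


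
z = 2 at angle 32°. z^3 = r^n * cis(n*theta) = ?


r^3 = 2^3 = 8
n*theta = 3*32° = 96° = 96° (mod 360)
a = 8*cos(96°) = -0.8362
b = 8*sin(96°) = 7.9562

8 cis(96°) = -0.8362 + 7.9562i


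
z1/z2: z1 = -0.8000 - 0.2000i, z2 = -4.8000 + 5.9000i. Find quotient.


Conjugate of z2 = -4.8000 - 5.9000i
Numerator: (-0.8000 - 0.2000i)(-4.8000 - 5.9000i) = 2.6600 + 5.6800i
Denominator: (-4.8)^2 + 5.9^2 = 57.85
Result = (2.6600 + 5.6800i)/57.85

0.0460 + 0.0982i


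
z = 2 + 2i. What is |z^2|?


|z| = sqrt(4+4) = sqrt(8) = 2.8284
|z^2| = |z|^2 = (sqrt(8))^2 = 8

|z^2| = 8


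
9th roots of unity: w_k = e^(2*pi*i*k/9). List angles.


The 9th roots of unity are cis(360k/9°) for k=0..8
Angle step = 360/9 = 40°
Primitive root: cis(40°)
Primitive root = 0.7660 + 0.6428i

9 roots at angles: 0°, 40°, 80°, 120°, 160°, 200°, 240°, 280°, 320°


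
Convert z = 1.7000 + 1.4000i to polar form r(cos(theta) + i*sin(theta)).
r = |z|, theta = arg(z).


r = sqrt(2.89+1.96) = sqrt(4.85) = 2.2023
theta = atan2(1.4, 1.7) = 39.4725 degrees

r = 2.2023, theta = 39.4725 degrees


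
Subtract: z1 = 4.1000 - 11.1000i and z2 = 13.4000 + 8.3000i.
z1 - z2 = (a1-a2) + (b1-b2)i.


Real: 4.1 - 13.4 = -9.3
Imag: -11.1 - 8.3 = -19.4

-9.3000 - 19.4000i


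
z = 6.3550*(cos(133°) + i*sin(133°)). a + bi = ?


a = 6.3550*cos(133°) = 6.3550*(-0.682) = -4.3341
b = 6.3550*sin(133°) = 6.3550*0.731354 = 4.6478

-4.3341 + 4.6478i


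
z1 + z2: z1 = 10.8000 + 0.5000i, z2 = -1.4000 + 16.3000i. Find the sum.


Real: 10.8 - 1.4 = 9.4
Imag: 0.5 + 16.3 = 16.8

9.4000 + 16.8000i


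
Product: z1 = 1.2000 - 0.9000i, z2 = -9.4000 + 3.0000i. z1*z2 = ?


Real = 1.2*(-9.4) - (-0.9)*3 = -11.28 - (-2.7) = -8.58
Imag = 1.2*3 - (9.4)*(-0.9) = 3.6 + 8.46 = 12.06

-8.5800 + 12.0600i


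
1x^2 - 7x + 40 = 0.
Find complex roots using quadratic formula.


disc = (-7)^2 - 4*1*40 = 49 - 160 = -111
sqrt(|disc|) = sqrt(111) = 10.5357
Real part = 7/(2*1) = 3.5000
Imag part = 10.5357/(2*1) = 5.2678

3.5000 ± 5.2678i


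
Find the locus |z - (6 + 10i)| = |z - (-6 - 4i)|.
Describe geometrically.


Equal distances means the locus is the perpendicular bisector of z1 and z2.
Midpoint = ((6+(-6))/2, (10+(-4))/2) = (0, 3.0000)

Perpendicular bisector through (0, 3.0000)


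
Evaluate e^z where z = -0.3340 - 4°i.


e^-0.3340 = 0.71605
cos(-4°) = 0.9976
sin(-4°) = -0.069756
Real = 0.71605*0.9976 = 0.7143
Imag = 0.71605*(-0.069756) = -0.0499

0.7143 - 0.0499i


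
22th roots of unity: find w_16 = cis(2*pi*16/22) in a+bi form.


Angle = 360*16/22 = 261.8182°
a = cos(261.8182°) = -0.1423
b = sin(261.8182°) = -0.9898

-0.1423 - 0.9898i


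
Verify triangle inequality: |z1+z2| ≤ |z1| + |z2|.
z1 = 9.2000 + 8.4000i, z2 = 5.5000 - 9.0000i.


|z1| = sqrt(9.2^2 + 8.4^2) = sqrt(155.2) = 12.4579
|z2| = sqrt(5.5^2 + (-9)^2) = sqrt(111.25) = 10.5475
z1+z2 = 14.7000 - 0.6000i
|z1+z2| = sqrt(216.45) = 14.7122
|z1|+|z2| = 12.4579 + 10.5475 = 23.0054

|z1+z2| = 14.7122 ≤ |z1|+|z2| = 23.0054 (verified)


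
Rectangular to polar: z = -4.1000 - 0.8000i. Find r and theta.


r = sqrt(16.81+0.64) = sqrt(17.45) = 4.1773
theta = atan2(-0.8, -4.1) = -168.9591 degrees

r = 4.1773, theta = -168.9591 degrees


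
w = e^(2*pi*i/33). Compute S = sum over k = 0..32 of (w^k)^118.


The roots are w_k = w^k with w = e^(2*pi*i/33), and (w^k)^118 = (w^118)^k.
So S = 1 + u + u^2 + ... + u^(32) with u = w^118.
118 = 3*33 + 19, so 118 is not a multiple of 33: u = (w^33)^3 * w^19 = w^19 ≠ 1 (w is a primitive 33th root), while u^33 = (w^33)^118 = 1.
Geometric series: S = (1 - u^33)/(1 - u) = (1 - 1)/(1 - u) = 0

S = 0


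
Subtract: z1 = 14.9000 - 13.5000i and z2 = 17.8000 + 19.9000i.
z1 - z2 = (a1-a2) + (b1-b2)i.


Real: 14.9 - 17.8 = -2.9
Imag: -13.5 - 19.9 = -33.4

-2.9000 - 33.4000i


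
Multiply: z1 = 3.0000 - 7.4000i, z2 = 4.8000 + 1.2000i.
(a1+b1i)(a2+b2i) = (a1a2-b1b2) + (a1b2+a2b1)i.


Real = 3*4.8 - (-7.4)*1.2 = 14.4 - (-8.88) = 23.28
Imag = 3*1.2 + 4.8*(-7.4) = 3.6 - (35.52) = -31.92

23.2800 - 31.9200i


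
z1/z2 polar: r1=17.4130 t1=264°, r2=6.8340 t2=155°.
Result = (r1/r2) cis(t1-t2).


r = 17.4130 / 6.8340 = 2.5480
theta = 264° - 155° = 109° = 109° (mod 360)

2.5480 cis(109°)


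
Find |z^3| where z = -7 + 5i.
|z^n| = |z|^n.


|z| = sqrt(49+25) = sqrt(74) = 8.6023
|z^3| = |z|^3 = (sqrt(74))^3 = 74*sqrt(74)

|z^3| = 74*sqrt(74) ≈ 636.5721


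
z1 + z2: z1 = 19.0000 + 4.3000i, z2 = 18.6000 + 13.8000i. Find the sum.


Real: 19 + 18.6 = 37.6
Imag: 4.3 + 13.8 = 18.1

37.6000 + 18.1000i


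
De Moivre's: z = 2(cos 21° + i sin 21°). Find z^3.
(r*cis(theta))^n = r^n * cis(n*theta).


r^3 = 2^3 = 8
n*theta = 3*21° = 63° = 63° (mod 360)
a = 8*cos(63°) = 3.6319
b = 8*sin(63°) = 7.1281

8 cis(63°) = 3.6319 + 7.1281i


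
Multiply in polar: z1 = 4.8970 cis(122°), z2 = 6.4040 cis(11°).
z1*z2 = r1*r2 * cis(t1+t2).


r = 4.8970 * 6.4040 = 31.3604
theta = 122° + 11° = 133° = 133° (mod 360)

31.3604 cis(133°)


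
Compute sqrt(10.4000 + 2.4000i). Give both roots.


|z| = sqrt(108.16+5.76) = 10.6733
sqrt((|z|+a)/2) = sqrt((10.6733+10.4)/2) = sqrt(10.5367) = 3.2460
sqrt((|z|-a)/2) = sqrt((10.6733-10.4)/2) = sqrt(0.1367) = 0.3697

±(3.2460 + 0.3697i) i.e. 3.2460 + 0.3697i and -3.2460 - 0.3697i


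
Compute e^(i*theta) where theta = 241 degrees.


cos(241°) = -0.4848
sin(241°) = -0.8746

e^(i*241°) = -0.4848 - 0.8746i


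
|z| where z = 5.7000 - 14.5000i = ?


|z| = sqrt(5.7^2 + (-14.5)^2) = sqrt(32.49 + 210.25) = sqrt(242.74) = 15.5801

|z| = 15.5801


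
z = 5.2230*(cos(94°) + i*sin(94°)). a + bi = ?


a = 5.2230*cos(94°) = 5.2230*(-0.069756) = -0.3643
b = 5.2230*sin(94°) = 5.2230*0.99756 = 5.2103

-0.3643 + 5.2103i


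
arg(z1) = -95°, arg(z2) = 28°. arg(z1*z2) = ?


arg(z1*z2) = -95° + 28° = -67°
Normalized to (-180°, 180°]: -67°

-67°


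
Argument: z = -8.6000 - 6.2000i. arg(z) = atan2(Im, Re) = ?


Re = -8.6, Im = -6.2
arg = atan2(-6.2, -8.6) = -144.2110 degrees

arg(z) = -144.2110 degrees


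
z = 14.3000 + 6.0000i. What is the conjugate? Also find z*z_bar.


z_bar = 14.3000 - 6.0000i
z*z_bar = 14.3^2 + 6^2 = 204.49 + 36 = 240.49

z_bar = 14.3000 - 6.0000i, z*z_bar = 240.49


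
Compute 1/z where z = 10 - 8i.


|z|^2 = 100+64 = 164
1/z = (10 + 8i)/164

1/z = 0.0610 + 0.0488i


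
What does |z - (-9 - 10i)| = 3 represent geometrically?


|z - z0| = r is a circle with center z0 and radius r.
Center = (-9, -10), radius = 3

Circle with center (-9, -10) and radius 3


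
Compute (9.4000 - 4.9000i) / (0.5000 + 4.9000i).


Conjugate of z2 = 0.5000 - 4.9000i
Numerator: (9.4000 - 4.9000i)(0.5000 - 4.9000i) = -19.3100 - 48.5100i
Denominator: 0.5^2 + 4.9^2 = 24.26
Result = (-19.3100 - 48.5100i)/24.26

-0.7960 - 1.9996i


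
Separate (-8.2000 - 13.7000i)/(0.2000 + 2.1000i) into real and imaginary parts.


Multiply by conjugate: (-8.2000 - 13.7000i)(0.2000 - 2.1000i) / (0.2^2 + 2.1^2)
Numerator real = -8.2*0.2 - (13.7)*2.1 = -30.41
Numerator imag = -13.7*0.2 - (-8.2)*2.1 = 14.48
Denominator = 4.45
Re(z) = -30.41/4.45 = -6.8337
Im(z) = 14.48/4.45 = 3.2539

Re(z) = -6.8337, Im(z) = 3.2539


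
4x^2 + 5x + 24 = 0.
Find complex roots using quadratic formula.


disc = 5^2 - 4*4*24 = 25 - 384 = -359
sqrt(|disc|) = sqrt(359) = 18.9473
Real part = -5/(2*4) = -0.6250
Imag part = 18.9473/(2*4) = 2.3684

-0.6250 ± 2.3684i
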